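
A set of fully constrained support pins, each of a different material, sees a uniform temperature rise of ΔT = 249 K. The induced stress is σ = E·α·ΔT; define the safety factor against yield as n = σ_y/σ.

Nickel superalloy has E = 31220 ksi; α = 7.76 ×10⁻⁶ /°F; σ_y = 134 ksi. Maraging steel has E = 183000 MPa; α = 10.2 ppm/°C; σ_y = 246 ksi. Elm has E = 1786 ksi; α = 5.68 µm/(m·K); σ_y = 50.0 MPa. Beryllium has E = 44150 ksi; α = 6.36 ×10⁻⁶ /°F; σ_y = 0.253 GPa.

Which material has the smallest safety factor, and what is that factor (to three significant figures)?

Converting E to GPa, α to ×10⁻⁶/K, σ_y to MPa, then σ and n for each:
  nickel superalloy: E = 215.3, α = 14.0, σ_y = 923.9 → σ = 749 MPa, n = 1.23
  maraging steel: E = 183.0, α = 10.2, σ_y = 1696 → σ = 465 MPa, n = 3.65
  elm: E = 12.31, α = 5.68, σ_y = 50.00 → σ = 17.4 MPa, n = 2.87
  beryllium: E = 304.4, α = 11.4, σ_y = 253.0 → σ = 868 MPa, n = 0.292
Smallest n: beryllium with n = 0.292.

beryllium, n = 0.292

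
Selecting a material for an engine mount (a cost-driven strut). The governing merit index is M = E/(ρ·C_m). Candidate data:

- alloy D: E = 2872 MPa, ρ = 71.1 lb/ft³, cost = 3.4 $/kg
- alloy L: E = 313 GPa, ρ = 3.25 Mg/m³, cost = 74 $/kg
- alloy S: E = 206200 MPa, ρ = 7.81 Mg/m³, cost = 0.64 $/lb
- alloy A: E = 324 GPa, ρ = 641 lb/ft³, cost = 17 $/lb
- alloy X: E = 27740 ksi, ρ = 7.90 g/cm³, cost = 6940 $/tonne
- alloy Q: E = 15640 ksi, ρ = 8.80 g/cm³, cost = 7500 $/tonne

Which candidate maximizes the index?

alloy S

After converting to SI:
  alloy D: E = 2.872 GPa, ρ = 1139 kg/m³, cost = 3.400 $/kg
  alloy L: E = 313.0 GPa, ρ = 3250 kg/m³, cost = 74.00 $/kg
  alloy S: E = 206.2 GPa, ρ = 7810 kg/m³, cost = 1.411 $/kg
  alloy A: E = 324.0 GPa, ρ = 10270 kg/m³, cost = 37.48 $/kg
  alloy X: E = 191.3 GPa, ρ = 7900 kg/m³, cost = 6.940 $/kg
  alloy Q: E = 107.8 GPa, ρ = 8800 kg/m³, cost = 7.500 $/kg
  alloy S: M = 18.7 MN·m per $
  alloy X: M = 3.49 MN·m per $
  alloy Q: M = 1.63 MN·m per $
  alloy L: M = 1.30 MN·m per $
  alloy A: M = 0.842 MN·m per $
  alloy D: M = 0.742 MN·m per $
Alloy S has the largest M.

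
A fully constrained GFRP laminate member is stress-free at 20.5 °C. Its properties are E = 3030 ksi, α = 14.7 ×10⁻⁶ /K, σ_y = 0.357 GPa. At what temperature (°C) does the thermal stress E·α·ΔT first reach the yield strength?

1180 °C

E = 3030 ksi = 20.89 GPa.
σ_y = 0.357 GPa = 357.0 MPa.
E·α·ΔT = 357.0 MPa ⇒ ΔT = 357.0 / (20.89×10³ × 14.7×10⁻⁶) = 1162 K.
T = 20.5 + 1162 = 1183 °C.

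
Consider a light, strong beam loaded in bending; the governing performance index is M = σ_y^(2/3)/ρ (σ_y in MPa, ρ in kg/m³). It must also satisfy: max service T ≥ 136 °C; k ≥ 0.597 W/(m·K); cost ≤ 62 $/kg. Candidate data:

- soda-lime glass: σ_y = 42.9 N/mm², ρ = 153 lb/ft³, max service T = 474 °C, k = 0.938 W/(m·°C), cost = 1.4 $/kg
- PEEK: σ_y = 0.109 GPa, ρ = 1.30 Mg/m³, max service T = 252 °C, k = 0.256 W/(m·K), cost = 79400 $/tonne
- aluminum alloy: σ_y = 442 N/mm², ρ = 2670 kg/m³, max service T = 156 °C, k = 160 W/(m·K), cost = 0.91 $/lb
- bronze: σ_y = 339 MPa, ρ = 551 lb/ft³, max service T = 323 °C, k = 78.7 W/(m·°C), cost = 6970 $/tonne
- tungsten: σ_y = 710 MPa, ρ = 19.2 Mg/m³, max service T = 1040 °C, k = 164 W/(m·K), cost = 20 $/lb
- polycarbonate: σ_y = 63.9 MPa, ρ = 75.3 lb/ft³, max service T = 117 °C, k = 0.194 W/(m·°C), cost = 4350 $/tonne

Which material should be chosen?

Screen on constraints: max service T ≥ 136 °C; k ≥ 0.597 W/(m·K); cost ≤ 62 $/kg. Survivors: soda-lime glass, aluminum alloy, bronze, tungsten.
In SI units:
  soda-lime glass: σ_y = 42.90 MPa, ρ = 2451 kg/m³
  aluminum alloy: σ_y = 442.0 MPa, ρ = 2670 kg/m³
  bronze: σ_y = 339.0 MPa, ρ = 8826 kg/m³
  tungsten: σ_y = 710.0 MPa, ρ = 19200 kg/m³
  aluminum alloy: M = 21.7×10⁻³
  bronze: M = 5.51×10⁻³
  soda-lime glass: M = 5.00×10⁻³
  tungsten: M = 4.15×10⁻³
Aluminum alloy ranks first.

aluminum alloy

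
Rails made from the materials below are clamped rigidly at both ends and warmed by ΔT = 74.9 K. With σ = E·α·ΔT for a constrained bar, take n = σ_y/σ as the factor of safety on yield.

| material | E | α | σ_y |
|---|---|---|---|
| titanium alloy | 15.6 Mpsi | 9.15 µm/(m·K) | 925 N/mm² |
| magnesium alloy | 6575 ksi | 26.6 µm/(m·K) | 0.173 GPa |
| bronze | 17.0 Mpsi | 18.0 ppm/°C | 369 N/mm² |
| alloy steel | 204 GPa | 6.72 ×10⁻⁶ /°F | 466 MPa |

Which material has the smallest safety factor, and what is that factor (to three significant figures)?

Per material, after unit conversion:
  titanium alloy: E = 107.6, α = 9.15, σ_y = 925.0 → σ = 73.7 MPa, n = 12.5
  magnesium alloy: E = 45.33, α = 26.6, σ_y = 173.0 → σ = 90.3 MPa, n = 1.92
  bronze: E = 117.2, α = 18.0, σ_y = 369.0 → σ = 158 MPa, n = 2.34
  alloy steel: E = 204.0, α = 12.1, σ_y = 466.0 → σ = 185 MPa, n = 2.52
Smallest n: magnesium alloy with n = 1.92.

magnesium alloy, n = 1.92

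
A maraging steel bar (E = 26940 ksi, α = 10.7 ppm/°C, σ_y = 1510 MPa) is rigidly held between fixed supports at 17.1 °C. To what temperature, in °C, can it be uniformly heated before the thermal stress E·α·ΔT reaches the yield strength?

E = 26940 ksi = 185.7 GPa.
E·α·ΔT = 1510 MPa ⇒ ΔT = 1510 / (185.7×10³ × 10.7×10⁻⁶) = 759.8 K.
T = 17.1 + 759.8 = 776.9 °C.

777 °C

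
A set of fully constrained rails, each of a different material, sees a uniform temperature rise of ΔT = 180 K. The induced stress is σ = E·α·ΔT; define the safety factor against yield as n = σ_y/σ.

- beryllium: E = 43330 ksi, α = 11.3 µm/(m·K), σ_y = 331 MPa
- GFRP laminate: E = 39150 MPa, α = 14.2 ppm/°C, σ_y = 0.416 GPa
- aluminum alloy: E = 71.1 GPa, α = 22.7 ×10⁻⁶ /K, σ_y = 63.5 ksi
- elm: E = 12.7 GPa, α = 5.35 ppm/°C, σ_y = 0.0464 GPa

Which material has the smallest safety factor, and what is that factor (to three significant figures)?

beryllium, n = 0.545

In consistent units (E in GPa, α in ×10⁻⁶/K, σ_y in MPa):
  beryllium: E = 298.7, α = 11.3, σ_y = 331.0 → σ = 608 MPa, n = 0.545
  GFRP laminate: E = 39.15, α = 14.2, σ_y = 416.0 → σ = 100 MPa, n = 4.16
  aluminum alloy: E = 71.10, α = 22.7, σ_y = 437.8 → σ = 291 MPa, n = 1.51
  elm: E = 12.70, α = 5.35, σ_y = 46.40 → σ = 12.2 MPa, n = 3.79
Smallest n: beryllium with n = 0.545.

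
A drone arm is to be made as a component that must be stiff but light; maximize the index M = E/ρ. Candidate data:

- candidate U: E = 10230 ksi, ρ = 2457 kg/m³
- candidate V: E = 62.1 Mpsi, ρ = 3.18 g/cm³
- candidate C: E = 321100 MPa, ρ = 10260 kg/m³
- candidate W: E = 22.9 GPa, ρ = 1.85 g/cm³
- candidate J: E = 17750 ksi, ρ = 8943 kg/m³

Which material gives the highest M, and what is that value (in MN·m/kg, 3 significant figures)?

candidate V, M = 135 MN·m/kg

Putting every candidate on a common basis:
  candidate U: E = 70.53 GPa, ρ = 2457 kg/m³
  candidate V: E = 428.2 GPa, ρ = 3180 kg/m³
  candidate C: E = 321.1 GPa, ρ = 10260 kg/m³
  candidate W: E = 22.90 GPa, ρ = 1850 kg/m³
  candidate J: E = 122.4 GPa, ρ = 8943 kg/m³
  candidate V: M = 135 MN·m/kg
  candidate C: M = 31.3 MN·m/kg
  candidate U: M = 28.7 MN·m/kg
  candidate J: M = 13.7 MN·m/kg
  candidate W: M = 12.4 MN·m/kg
Candidate V has the largest M.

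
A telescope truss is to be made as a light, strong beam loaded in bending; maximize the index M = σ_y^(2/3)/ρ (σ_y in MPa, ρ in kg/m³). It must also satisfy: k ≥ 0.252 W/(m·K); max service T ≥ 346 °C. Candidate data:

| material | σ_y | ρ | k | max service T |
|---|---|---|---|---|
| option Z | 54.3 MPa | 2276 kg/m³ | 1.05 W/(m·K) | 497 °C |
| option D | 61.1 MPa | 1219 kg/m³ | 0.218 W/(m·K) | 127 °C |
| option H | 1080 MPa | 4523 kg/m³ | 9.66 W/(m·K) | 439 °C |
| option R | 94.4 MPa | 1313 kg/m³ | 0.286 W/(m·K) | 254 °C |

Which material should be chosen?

Screen on constraints: k ≥ 0.252 W/(m·K); max service T ≥ 346 °C. Survivors: option Z, option H.
Computing M directly (units already consistent):
  option H: M = 23.3×10⁻³
  option Z: M = 6.30×10⁻³
Option H has the largest M.

option H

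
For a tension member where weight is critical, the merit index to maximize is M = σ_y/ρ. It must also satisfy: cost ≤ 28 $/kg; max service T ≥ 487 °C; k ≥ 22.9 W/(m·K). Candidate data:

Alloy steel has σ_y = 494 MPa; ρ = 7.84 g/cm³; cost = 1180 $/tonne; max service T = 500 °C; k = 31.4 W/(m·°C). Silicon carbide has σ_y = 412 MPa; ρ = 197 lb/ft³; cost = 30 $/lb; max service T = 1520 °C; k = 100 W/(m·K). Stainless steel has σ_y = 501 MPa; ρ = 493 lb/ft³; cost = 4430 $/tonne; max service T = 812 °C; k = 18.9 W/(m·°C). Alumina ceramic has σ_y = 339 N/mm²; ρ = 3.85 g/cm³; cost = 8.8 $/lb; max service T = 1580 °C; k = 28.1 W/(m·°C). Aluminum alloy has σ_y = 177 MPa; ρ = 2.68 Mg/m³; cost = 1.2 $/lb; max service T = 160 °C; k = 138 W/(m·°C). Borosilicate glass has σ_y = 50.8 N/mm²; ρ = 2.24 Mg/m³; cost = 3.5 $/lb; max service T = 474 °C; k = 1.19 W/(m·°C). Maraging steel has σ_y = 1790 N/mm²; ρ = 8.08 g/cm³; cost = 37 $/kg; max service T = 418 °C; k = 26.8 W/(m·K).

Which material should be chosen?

Screen on constraints: cost ≤ 28 $/kg; max service T ≥ 487 °C; k ≥ 22.9 W/(m·K). Survivors: alloy steel, alumina ceramic.
Normalizing units and computing the index:
  alloy steel: σ_y = 494.0 MPa, ρ = 7840 kg/m³
  alumina ceramic: σ_y = 339.0 MPa, ρ = 3850 kg/m³
  alumina ceramic: M = 88.1 kN·m/kg
  alloy steel: M = 63.0 kN·m/kg
The maximum is for alumina ceramic.

alumina ceramic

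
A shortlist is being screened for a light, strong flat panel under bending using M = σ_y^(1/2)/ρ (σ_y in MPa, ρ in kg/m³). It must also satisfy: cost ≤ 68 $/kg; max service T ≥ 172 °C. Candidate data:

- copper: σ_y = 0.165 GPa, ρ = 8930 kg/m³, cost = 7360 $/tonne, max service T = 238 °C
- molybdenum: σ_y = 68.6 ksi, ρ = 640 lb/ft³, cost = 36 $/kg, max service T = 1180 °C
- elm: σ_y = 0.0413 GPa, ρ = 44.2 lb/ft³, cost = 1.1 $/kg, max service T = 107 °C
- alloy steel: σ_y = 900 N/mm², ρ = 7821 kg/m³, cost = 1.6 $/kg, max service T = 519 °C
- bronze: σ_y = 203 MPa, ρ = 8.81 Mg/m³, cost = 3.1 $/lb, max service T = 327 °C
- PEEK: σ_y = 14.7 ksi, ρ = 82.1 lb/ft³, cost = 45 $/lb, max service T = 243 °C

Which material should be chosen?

Screen on constraints: cost ≤ 68 $/kg; max service T ≥ 172 °C. Survivors: copper, molybdenum, alloy steel, bronze.
After converting to SI:
  copper: σ_y = 165.0 MPa, ρ = 8930 kg/m³
  molybdenum: σ_y = 473.0 MPa, ρ = 10250 kg/m³
  alloy steel: σ_y = 900.0 MPa, ρ = 7821 kg/m³
  bronze: σ_y = 203.0 MPa, ρ = 8810 kg/m³
  alloy steel: M = 3.84×10⁻³
  molybdenum: M = 2.12×10⁻³
  bronze: M = 1.62×10⁻³
  copper: M = 1.44×10⁻³
Alloy steel ranks first.

alloy steel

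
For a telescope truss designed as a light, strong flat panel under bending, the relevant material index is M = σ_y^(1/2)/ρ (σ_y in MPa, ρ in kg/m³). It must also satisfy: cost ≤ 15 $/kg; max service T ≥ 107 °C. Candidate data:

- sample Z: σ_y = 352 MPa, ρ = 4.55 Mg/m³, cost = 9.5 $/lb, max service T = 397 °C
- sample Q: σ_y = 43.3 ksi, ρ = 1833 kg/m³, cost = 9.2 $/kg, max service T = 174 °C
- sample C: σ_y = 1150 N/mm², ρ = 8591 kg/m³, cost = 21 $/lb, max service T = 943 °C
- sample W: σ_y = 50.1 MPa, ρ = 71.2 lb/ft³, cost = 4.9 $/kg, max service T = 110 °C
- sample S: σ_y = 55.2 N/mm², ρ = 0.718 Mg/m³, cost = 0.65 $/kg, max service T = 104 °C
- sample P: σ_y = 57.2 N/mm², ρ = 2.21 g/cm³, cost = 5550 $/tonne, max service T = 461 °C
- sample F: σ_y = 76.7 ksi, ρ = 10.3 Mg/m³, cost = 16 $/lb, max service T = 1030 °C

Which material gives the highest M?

Screen on constraints: cost ≤ 15 $/kg; max service T ≥ 107 °C. Survivors: sample Q, sample W, sample P.
Putting every candidate on a common basis:
  sample Q: σ_y = 298.5 MPa, ρ = 1833 kg/m³
  sample W: σ_y = 50.10 MPa, ρ = 1141 kg/m³
  sample P: σ_y = 57.20 MPa, ρ = 2210 kg/m³
  sample Q: M = 9.43×10⁻³
  sample W: M = 6.21×10⁻³
  sample P: M = 3.42×10⁻³
Highest index: sample Q.

sample Q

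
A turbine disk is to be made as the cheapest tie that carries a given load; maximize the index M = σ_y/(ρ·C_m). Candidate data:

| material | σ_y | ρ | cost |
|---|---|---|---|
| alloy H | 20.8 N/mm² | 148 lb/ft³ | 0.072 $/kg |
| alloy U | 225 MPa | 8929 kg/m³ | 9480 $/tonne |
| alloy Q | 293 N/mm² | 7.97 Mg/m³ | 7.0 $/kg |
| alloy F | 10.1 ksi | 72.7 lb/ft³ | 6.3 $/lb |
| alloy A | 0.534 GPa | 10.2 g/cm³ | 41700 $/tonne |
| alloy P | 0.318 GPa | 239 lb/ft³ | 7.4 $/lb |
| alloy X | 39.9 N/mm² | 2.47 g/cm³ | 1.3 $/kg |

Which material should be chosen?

alloy H

Normalizing units and computing the index:
  alloy H: σ_y = 20.80 MPa, ρ = 2371 kg/m³, cost = 0.07200 $/kg
  alloy U: σ_y = 225.0 MPa, ρ = 8929 kg/m³, cost = 9.480 $/kg
  alloy Q: σ_y = 293.0 MPa, ρ = 7970 kg/m³, cost = 7.000 $/kg
  alloy F: σ_y = 69.64 MPa, ρ = 1165 kg/m³, cost = 13.89 $/kg
  alloy A: σ_y = 534.0 MPa, ρ = 10200 kg/m³, cost = 41.70 $/kg
  alloy P: σ_y = 318.0 MPa, ρ = 3828 kg/m³, cost = 16.31 $/kg
  alloy X: σ_y = 39.90 MPa, ρ = 2470 kg/m³, cost = 1.300 $/kg
  alloy H: M = 122 kN·m per $
  alloy X: M = 12.4 kN·m per $
  alloy Q: M = 5.25 kN·m per $
  alloy P: M = 5.09 kN·m per $
  alloy F: M = 4.31 kN·m per $
  alloy U: M = 2.66 kN·m per $
  alloy A: M = 1.26 kN·m per $
The maximum is for alloy H.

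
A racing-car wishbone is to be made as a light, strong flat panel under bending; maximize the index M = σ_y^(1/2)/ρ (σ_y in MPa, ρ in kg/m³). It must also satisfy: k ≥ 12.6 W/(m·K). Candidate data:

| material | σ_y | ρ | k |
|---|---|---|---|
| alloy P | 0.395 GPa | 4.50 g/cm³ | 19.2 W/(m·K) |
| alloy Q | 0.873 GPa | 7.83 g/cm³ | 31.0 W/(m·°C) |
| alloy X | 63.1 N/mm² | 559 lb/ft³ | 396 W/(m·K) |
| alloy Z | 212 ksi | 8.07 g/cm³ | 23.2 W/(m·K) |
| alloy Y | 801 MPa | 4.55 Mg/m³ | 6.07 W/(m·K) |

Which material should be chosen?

alloy Z

Screen on constraints: k ≥ 12.6 W/(m·K). Survivors: alloy P, alloy Q, alloy X, alloy Z.
In SI units:
  alloy P: σ_y = 395.0 MPa, ρ = 4500 kg/m³
  alloy Q: σ_y = 873.0 MPa, ρ = 7830 kg/m³
  alloy X: σ_y = 63.10 MPa, ρ = 8954 kg/m³
  alloy Z: σ_y = 1462 MPa, ρ = 8070 kg/m³
  alloy Z: M = 4.74×10⁻³
  alloy P: M = 4.42×10⁻³
  alloy Q: M = 3.77×10⁻³
  alloy X: M = 0.887×10⁻³
The maximum is for alloy Z.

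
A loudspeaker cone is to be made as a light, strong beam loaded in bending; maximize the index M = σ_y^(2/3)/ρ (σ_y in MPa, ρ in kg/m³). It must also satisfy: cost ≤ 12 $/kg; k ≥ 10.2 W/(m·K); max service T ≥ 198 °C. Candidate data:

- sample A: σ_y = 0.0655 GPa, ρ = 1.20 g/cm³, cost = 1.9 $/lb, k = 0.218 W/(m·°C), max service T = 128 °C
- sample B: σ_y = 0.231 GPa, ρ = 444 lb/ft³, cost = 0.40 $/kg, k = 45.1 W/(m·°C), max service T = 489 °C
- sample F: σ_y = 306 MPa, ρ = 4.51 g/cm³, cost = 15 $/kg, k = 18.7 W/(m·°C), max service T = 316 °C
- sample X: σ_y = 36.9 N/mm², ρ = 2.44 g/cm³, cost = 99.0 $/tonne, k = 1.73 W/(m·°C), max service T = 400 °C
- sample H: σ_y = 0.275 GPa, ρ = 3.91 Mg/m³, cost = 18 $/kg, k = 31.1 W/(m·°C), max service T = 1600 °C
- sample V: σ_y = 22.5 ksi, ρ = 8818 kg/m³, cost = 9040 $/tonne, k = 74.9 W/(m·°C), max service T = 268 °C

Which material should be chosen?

Screen on constraints: cost ≤ 12 $/kg; k ≥ 10.2 W/(m·K); max service T ≥ 198 °C. Survivors: sample B, sample V.
After converting to SI:
  sample B: σ_y = 231.0 MPa, ρ = 7112 kg/m³
  sample V: σ_y = 155.1 MPa, ρ = 8818 kg/m³
  sample B: M = 5.29×10⁻³
  sample V: M = 3.27×10⁻³
Highest index: sample B.

sample B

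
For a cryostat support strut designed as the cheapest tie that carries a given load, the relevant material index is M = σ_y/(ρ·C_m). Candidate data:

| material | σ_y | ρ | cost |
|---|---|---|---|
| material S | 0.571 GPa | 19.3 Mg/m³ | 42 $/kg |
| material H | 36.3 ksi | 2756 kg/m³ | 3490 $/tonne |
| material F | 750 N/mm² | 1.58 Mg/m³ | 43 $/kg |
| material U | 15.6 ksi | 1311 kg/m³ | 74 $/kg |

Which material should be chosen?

material H

In SI units:
  material S: σ_y = 571.0 MPa, ρ = 19300 kg/m³, cost = 42.00 $/kg
  material H: σ_y = 250.3 MPa, ρ = 2756 kg/m³, cost = 3.490 $/kg
  material F: σ_y = 750.0 MPa, ρ = 1580 kg/m³, cost = 43.00 $/kg
  material U: σ_y = 107.6 MPa, ρ = 1311 kg/m³, cost = 74.00 $/kg
  material H: M = 26.0 kN·m per $
  material F: M = 11.0 kN·m per $
  material U: M = 1.11 kN·m per $
  material S: M = 0.704 kN·m per $
The maximum is for material H.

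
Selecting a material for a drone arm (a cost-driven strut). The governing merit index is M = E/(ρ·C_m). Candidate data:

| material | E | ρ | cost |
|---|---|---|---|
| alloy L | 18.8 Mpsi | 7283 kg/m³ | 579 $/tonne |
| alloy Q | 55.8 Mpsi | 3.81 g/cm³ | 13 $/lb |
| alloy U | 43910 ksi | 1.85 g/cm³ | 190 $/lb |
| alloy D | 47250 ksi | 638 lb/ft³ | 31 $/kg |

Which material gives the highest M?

In SI units:
  alloy L: E = 129.6 GPa, ρ = 7283 kg/m³, cost = 0.5790 $/kg
  alloy Q: E = 384.7 GPa, ρ = 3810 kg/m³, cost = 28.66 $/kg
  alloy U: E = 302.7 GPa, ρ = 1850 kg/m³, cost = 418.9 $/kg
  alloy D: E = 325.8 GPa, ρ = 10220 kg/m³, cost = 31.00 $/kg
  alloy L: M = 30.7 MN·m per $
  alloy Q: M = 3.52 MN·m per $
  alloy D: M = 1.03 MN·m per $
  alloy U: M = 0.391 MN·m per $
Alloy L ranks first.

alloy L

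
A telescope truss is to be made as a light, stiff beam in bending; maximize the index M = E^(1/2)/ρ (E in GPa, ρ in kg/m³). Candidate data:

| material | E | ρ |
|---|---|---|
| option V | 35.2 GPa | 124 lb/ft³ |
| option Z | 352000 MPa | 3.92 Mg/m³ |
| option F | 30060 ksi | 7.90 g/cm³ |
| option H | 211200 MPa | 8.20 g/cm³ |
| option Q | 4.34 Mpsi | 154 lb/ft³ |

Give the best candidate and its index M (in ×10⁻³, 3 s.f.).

Normalizing units and computing the index:
  option V: E = 35.20 GPa, ρ = 1986 kg/m³
  option Z: E = 352.0 GPa, ρ = 3920 kg/m³
  option F: E = 207.3 GPa, ρ = 7900 kg/m³
  option H: E = 211.2 GPa, ρ = 8200 kg/m³
  option Q: E = 29.92 GPa, ρ = 2467 kg/m³
  option Z: M = 4.79×10⁻³
  option V: M = 2.99×10⁻³
  option Q: M = 2.22×10⁻³
  option F: M = 1.82×10⁻³
  option H: M = 1.77×10⁻³
Option Z ranks first.

option Z, M = 4.79×10⁻³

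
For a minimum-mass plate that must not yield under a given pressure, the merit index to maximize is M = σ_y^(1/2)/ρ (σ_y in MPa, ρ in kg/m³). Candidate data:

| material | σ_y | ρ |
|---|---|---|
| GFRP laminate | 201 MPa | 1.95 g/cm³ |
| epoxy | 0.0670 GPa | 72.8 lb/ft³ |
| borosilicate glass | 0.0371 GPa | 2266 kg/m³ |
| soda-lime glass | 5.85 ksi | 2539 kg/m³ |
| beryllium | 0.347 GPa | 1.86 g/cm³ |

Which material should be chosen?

beryllium

Putting every candidate on a common basis:
  GFRP laminate: σ_y = 201.0 MPa, ρ = 1950 kg/m³
  epoxy: σ_y = 67.00 MPa, ρ = 1166 kg/m³
  borosilicate glass: σ_y = 37.10 MPa, ρ = 2266 kg/m³
  soda-lime glass: σ_y = 40.33 MPa, ρ = 2539 kg/m³
  beryllium: σ_y = 347.0 MPa, ρ = 1860 kg/m³
  beryllium: M = 10.0×10⁻³
  GFRP laminate: M = 7.27×10⁻³
  epoxy: M = 7.02×10⁻³
  borosilicate glass: M = 2.69×10⁻³
  soda-lime glass: M = 2.50×10⁻³
The maximum is for beryllium.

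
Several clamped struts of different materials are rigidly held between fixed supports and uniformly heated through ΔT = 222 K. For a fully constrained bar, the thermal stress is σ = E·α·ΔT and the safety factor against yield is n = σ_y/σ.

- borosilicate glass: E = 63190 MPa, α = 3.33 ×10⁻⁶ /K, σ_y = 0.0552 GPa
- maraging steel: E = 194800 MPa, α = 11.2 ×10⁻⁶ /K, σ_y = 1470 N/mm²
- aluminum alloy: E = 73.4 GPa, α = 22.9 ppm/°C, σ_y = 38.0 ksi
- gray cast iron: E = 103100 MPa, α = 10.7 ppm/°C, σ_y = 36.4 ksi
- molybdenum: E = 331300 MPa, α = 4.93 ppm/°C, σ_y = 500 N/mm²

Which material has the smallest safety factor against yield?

In consistent units (E in GPa, α in ×10⁻⁶/K, σ_y in MPa):
  borosilicate glass: E = 63.19, α = 3.33, σ_y = 55.20 → σ = 46.7 MPa, n = 1.18
  maraging steel: E = 194.8, α = 11.2, σ_y = 1470 → σ = 484 MPa, n = 3.03
  aluminum alloy: E = 73.40, α = 22.9, σ_y = 262.0 → σ = 373 MPa, n = 0.702
  gray cast iron: E = 103.1, α = 10.7, σ_y = 251.0 → σ = 245 MPa, n = 1.02
  molybdenum: E = 331.3, α = 4.93, σ_y = 500.0 → σ = 363 MPa, n = 1.38
The minimum is aluminum alloy at n = 0.702.

aluminum alloy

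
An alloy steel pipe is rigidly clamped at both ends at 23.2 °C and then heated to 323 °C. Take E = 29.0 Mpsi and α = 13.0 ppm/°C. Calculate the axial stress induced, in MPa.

779 MPa

E = 29.0 Mpsi = 199.9 GPa.
ΔT = 299.8 K. Constrained thermal stress σ = E·α·ΔT = 199.9×10³ MPa × 13.0×10⁻⁶ × 299.8 = 779 MPa (compressive).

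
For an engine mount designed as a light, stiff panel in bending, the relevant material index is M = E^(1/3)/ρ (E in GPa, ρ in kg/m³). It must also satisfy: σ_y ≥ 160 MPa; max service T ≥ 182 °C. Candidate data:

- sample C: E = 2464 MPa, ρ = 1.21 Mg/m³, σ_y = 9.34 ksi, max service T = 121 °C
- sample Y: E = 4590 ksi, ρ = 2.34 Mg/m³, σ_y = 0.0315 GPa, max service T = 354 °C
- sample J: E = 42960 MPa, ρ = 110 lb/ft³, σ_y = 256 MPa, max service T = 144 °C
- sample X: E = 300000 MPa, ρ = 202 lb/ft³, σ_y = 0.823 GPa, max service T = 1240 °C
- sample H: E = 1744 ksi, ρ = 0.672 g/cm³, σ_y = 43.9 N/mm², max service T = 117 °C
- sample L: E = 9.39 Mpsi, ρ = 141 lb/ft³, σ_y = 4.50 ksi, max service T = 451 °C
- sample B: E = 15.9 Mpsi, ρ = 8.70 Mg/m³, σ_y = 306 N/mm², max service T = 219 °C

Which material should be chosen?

Screen on constraints: σ_y ≥ 160 MPa; max service T ≥ 182 °C. Survivors: sample X, sample B.
Normalizing units and computing the index:
  sample X: E = 300.0 GPa, ρ = 3236 kg/m³
  sample B: E = 109.6 GPa, ρ = 8700 kg/m³
  sample X: M = 2.07×10⁻³
  sample B: M = 0.550×10⁻³
The maximum is for sample X.

sample X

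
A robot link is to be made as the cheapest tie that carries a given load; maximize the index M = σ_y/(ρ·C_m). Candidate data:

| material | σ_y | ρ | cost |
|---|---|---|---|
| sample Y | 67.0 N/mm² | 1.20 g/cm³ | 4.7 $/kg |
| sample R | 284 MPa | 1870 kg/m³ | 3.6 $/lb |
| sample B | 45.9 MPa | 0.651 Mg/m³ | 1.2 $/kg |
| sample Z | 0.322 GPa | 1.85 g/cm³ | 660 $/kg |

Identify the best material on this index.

sample B

In SI units:
  sample Y: σ_y = 67.00 MPa, ρ = 1200 kg/m³, cost = 4.700 $/kg
  sample R: σ_y = 284.0 MPa, ρ = 1870 kg/m³, cost = 7.937 $/kg
  sample B: σ_y = 45.90 MPa, ρ = 651.0 kg/m³, cost = 1.200 $/kg
  sample Z: σ_y = 322.0 MPa, ρ = 1850 kg/m³, cost = 660.0 $/kg
  sample B: M = 58.8 kN·m per $
  sample R: M = 19.1 kN·m per $
  sample Y: M = 11.9 kN·m per $
  sample Z: M = 0.264 kN·m per $
The maximum is for sample B.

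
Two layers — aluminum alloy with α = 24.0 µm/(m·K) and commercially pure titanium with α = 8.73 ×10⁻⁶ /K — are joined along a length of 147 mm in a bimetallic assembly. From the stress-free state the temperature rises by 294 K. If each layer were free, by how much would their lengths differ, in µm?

Δα = |24.0 − 8.73|×10⁻⁶/K = 15.3×10⁻⁶/K.
ΔL_mismatch = Δα·L·ΔT = 15.3×10⁻⁶ × 147.0 mm × 294.0 K = 660 µm.

660 µm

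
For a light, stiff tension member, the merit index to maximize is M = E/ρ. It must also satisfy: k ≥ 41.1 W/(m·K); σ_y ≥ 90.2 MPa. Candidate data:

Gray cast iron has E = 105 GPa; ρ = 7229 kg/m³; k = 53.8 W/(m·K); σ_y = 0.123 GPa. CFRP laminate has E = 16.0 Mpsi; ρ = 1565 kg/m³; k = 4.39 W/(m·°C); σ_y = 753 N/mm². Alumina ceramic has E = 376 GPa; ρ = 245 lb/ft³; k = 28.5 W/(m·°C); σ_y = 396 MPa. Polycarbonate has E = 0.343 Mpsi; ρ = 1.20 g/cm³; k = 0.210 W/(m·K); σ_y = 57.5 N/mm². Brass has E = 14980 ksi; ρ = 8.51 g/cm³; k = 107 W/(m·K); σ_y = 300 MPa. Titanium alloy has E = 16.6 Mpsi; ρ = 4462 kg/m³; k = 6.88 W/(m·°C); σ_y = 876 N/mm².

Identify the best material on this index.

Screen on constraints: k ≥ 41.1 W/(m·K); σ_y ≥ 90.2 MPa. Survivors: gray cast iron, brass.
After converting to SI:
  gray cast iron: E = 105.0 GPa, ρ = 7229 kg/m³
  brass: E = 103.3 GPa, ρ = 8510 kg/m³
  gray cast iron: M = 14.5 MN·m/kg
  brass: M = 12.1 MN·m/kg
The maximum is for gray cast iron.

gray cast iron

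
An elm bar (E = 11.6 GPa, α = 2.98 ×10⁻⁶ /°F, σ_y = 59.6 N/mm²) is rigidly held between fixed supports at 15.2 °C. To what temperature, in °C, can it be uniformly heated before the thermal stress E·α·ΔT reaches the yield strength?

973 °C

α = 2.98×10⁻⁶/°F × 9/5 = 5.36×10⁻⁶/K.
σ_y = 59.6 N/mm² = 59.60 MPa.
E·α·ΔT = 59.60 MPa ⇒ ΔT = 59.60 / (11.60×10³ × 5.36×10⁻⁶) = 957.9 K.
T = 15.2 + 957.9 = 973.1 °C.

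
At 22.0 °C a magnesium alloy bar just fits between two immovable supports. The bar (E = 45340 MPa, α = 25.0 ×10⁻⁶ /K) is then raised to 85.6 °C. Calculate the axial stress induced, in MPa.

E = 45340 MPa = 45.34 GPa.
ΔT = 63.60 K. Constrained thermal stress σ = E·α·ΔT = 45.34×10³ MPa × 25.0×10⁻⁶ × 63.60 = 72.1 MPa (compressive).

72.1 MPa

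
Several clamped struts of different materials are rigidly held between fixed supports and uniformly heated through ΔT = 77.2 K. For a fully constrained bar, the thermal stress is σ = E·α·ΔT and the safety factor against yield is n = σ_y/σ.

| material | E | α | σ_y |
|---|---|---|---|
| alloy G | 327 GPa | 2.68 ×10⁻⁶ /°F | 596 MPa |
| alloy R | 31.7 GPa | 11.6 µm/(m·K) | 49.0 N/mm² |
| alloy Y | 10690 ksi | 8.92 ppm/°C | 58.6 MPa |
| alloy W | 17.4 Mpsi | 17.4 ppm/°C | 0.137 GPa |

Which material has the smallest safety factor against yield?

alloy W

In consistent units (E in GPa, α in ×10⁻⁶/K, σ_y in MPa):
  alloy G: E = 327.0, α = 4.82, σ_y = 596.0 → σ = 122 MPa, n = 4.89
  alloy R: E = 31.70, α = 11.6, σ_y = 49.00 → σ = 28.4 MPa, n = 1.73
  alloy Y: E = 73.70, α = 8.92, σ_y = 58.60 → σ = 50.8 MPa, n = 1.15
  alloy W: E = 120.0, α = 17.4, σ_y = 137.0 → σ = 161 MPa, n = 0.850
Alloy W has the lowest safety factor, n = 0.850.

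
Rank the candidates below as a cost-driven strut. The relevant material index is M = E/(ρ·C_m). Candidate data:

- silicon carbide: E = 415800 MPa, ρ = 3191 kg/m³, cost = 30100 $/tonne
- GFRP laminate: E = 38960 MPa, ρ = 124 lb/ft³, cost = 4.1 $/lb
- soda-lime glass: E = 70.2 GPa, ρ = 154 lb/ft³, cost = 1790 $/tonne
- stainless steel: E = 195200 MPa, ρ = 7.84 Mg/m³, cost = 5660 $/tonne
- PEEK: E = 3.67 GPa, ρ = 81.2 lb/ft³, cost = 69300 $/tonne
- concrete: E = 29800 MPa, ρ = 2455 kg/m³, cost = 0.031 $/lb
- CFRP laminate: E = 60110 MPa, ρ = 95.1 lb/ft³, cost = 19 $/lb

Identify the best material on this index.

concrete

In SI units:
  silicon carbide: E = 415.8 GPa, ρ = 3191 kg/m³, cost = 30.10 $/kg
  GFRP laminate: E = 38.96 GPa, ρ = 1986 kg/m³, cost = 9.039 $/kg
  soda-lime glass: E = 70.20 GPa, ρ = 2467 kg/m³, cost = 1.790 $/kg
  stainless steel: E = 195.2 GPa, ρ = 7840 kg/m³, cost = 5.660 $/kg
  PEEK: E = 3.670 GPa, ρ = 1301 kg/m³, cost = 69.30 $/kg
  concrete: E = 29.80 GPa, ρ = 2455 kg/m³, cost = 0.06834 $/kg
  CFRP laminate: E = 60.11 GPa, ρ = 1523 kg/m³, cost = 41.89 $/kg
  concrete: M = 178 MN·m per $
  soda-lime glass: M = 15.9 MN·m per $
  stainless steel: M = 4.40 MN·m per $
  silicon carbide: M = 4.33 MN·m per $
  GFRP laminate: M = 2.17 MN·m per $
  CFRP laminate: M = 0.942 MN·m per $
  PEEK: M = 0.0407 MN·m per $
Concrete has the largest M.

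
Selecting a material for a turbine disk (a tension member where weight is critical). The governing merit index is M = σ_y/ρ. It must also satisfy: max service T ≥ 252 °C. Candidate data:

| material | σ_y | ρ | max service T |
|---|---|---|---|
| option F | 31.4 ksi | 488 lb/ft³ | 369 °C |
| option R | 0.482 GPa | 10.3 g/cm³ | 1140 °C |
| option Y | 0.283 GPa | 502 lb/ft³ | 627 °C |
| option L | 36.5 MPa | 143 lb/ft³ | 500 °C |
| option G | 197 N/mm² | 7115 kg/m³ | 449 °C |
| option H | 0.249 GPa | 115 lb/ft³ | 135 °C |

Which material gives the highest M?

Screen on constraints: max service T ≥ 252 °C. Survivors: option F, option R, option Y, option L, option G.
In SI units:
  option F: σ_y = 216.5 MPa, ρ = 7817 kg/m³
  option R: σ_y = 482.0 MPa, ρ = 10300 kg/m³
  option Y: σ_y = 283.0 MPa, ρ = 8041 kg/m³
  option L: σ_y = 36.50 MPa, ρ = 2291 kg/m³
  option G: σ_y = 197.0 MPa, ρ = 7115 kg/m³
  option R: M = 46.8 kN·m/kg
  option Y: M = 35.2 kN·m/kg
  option F: M = 27.7 kN·m/kg
  option G: M = 27.7 kN·m/kg
  option L: M = 15.9 kN·m/kg
Highest index: option R.

option R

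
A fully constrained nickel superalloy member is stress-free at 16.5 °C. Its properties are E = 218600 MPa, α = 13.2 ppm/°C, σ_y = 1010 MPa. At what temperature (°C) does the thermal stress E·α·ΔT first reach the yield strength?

E = 218600 MPa = 218.6 GPa.
E·α·ΔT = 1010 MPa ⇒ ΔT = 1010 / (218.6×10³ × 13.2×10⁻⁶) = 350.0 K.
T = 16.5 + 350.0 = 366.5 °C.

367 °C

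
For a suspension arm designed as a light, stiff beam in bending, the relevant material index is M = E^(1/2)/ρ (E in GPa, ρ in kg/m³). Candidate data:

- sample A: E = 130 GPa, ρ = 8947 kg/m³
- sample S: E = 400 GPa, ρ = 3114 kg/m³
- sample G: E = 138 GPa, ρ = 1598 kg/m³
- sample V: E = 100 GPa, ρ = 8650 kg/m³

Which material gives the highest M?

sample G

Per-candidate index values:
  sample G: M = 7.35×10⁻³
  sample S: M = 6.42×10⁻³
  sample A: M = 1.27×10⁻³
  sample V: M = 1.16×10⁻³
Highest index: sample G.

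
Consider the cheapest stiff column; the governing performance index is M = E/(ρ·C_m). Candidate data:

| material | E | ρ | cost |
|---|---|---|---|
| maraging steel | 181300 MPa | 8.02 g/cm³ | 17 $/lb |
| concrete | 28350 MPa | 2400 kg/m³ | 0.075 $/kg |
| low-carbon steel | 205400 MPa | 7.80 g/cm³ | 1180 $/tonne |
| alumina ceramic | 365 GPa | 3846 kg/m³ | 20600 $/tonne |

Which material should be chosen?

After converting to SI:
  maraging steel: E = 181.3 GPa, ρ = 8020 kg/m³, cost = 37.48 $/kg
  concrete: E = 28.35 GPa, ρ = 2400 kg/m³, cost = 0.07500 $/kg
  low-carbon steel: E = 205.4 GPa, ρ = 7800 kg/m³, cost = 1.180 $/kg
  alumina ceramic: E = 365.0 GPa, ρ = 3846 kg/m³, cost = 20.60 $/kg
  concrete: M = 158 MN·m per $
  low-carbon steel: M = 22.3 MN·m per $
  alumina ceramic: M = 4.61 MN·m per $
  maraging steel: M = 0.603 MN·m per $
Concrete ranks first.

concrete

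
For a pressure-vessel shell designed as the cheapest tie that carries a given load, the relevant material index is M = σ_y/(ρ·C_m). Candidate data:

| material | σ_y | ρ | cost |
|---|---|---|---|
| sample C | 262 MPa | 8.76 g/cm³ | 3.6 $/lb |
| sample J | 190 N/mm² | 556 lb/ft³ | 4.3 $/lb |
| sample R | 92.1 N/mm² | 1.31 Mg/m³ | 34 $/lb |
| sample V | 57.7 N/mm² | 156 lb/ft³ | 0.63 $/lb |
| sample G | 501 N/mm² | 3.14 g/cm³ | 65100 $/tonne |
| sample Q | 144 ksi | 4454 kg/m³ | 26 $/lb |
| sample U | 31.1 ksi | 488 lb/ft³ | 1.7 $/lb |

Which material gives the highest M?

Convert each candidate to consistent units, then evaluate M:
  sample C: σ_y = 262.0 MPa, ρ = 8760 kg/m³, cost = 7.937 $/kg
  sample J: σ_y = 190.0 MPa, ρ = 8906 kg/m³, cost = 9.480 $/kg
  sample R: σ_y = 92.10 MPa, ρ = 1310 kg/m³, cost = 74.96 $/kg
  sample V: σ_y = 57.70 MPa, ρ = 2499 kg/m³, cost = 1.389 $/kg
  sample G: σ_y = 501.0 MPa, ρ = 3140 kg/m³, cost = 65.10 $/kg
  sample Q: σ_y = 992.8 MPa, ρ = 4454 kg/m³, cost = 57.32 $/kg
  sample U: σ_y = 214.4 MPa, ρ = 7817 kg/m³, cost = 3.748 $/kg
  sample V: M = 16.6 kN·m per $
  sample U: M = 7.32 kN·m per $
  sample Q: M = 3.89 kN·m per $
  sample C: M = 3.77 kN·m per $
  sample G: M = 2.45 kN·m per $
  sample J: M = 2.25 kN·m per $
  sample R: M = 0.938 kN·m per $
Sample V ranks first.

sample V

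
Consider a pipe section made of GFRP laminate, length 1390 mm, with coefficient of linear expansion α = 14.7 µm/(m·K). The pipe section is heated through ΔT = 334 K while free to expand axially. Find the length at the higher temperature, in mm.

1396.8 mm

ΔL = α·L₀·ΔT = 14.7×10⁻⁶ × 1390 mm × 334.0 K = 6.82 mm.
L = L₀ + ΔL = 1390 + 6.82 = 1396.8 mm.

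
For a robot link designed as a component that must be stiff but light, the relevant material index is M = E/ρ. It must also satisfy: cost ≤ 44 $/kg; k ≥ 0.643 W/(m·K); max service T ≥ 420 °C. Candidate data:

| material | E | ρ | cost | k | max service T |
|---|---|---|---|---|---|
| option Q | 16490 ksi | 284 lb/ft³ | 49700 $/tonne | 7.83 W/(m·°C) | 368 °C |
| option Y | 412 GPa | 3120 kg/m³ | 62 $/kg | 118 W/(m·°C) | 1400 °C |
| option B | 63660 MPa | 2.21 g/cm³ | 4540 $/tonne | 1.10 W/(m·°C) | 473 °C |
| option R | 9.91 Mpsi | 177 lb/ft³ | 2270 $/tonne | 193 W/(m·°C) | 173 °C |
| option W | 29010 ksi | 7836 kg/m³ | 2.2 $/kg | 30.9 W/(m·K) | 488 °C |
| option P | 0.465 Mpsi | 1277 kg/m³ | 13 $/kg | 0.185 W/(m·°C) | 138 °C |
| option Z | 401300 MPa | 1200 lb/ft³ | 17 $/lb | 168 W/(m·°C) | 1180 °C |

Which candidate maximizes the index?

option B

Screen on constraints: cost ≤ 44 $/kg; k ≥ 0.643 W/(m·K); max service T ≥ 420 °C. Survivors: option B, option W, option Z.
Normalizing units and computing the index:
  option B: E = 63.66 GPa, ρ = 2210 kg/m³
  option W: E = 200.0 GPa, ρ = 7836 kg/m³
  option Z: E = 401.3 GPa, ρ = 19220 kg/m³
  option B: M = 28.8 MN·m/kg
  option W: M = 25.5 MN·m/kg
  option Z: M = 20.9 MN·m/kg
Option B ranks first.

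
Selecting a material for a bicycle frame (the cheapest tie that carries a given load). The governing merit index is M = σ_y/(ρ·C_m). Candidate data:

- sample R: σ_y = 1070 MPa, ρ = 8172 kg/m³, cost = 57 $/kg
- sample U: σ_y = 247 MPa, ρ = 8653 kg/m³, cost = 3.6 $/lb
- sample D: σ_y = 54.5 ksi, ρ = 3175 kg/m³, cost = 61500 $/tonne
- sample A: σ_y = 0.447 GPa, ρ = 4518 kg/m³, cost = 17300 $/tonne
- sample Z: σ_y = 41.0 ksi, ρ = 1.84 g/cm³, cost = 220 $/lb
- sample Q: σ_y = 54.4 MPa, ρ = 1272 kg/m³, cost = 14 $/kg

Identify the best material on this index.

Putting every candidate on a common basis:
  sample R: σ_y = 1070 MPa, ρ = 8172 kg/m³, cost = 57.00 $/kg
  sample U: σ_y = 247.0 MPa, ρ = 8653 kg/m³, cost = 7.937 $/kg
  sample D: σ_y = 375.8 MPa, ρ = 3175 kg/m³, cost = 61.50 $/kg
  sample A: σ_y = 447.0 MPa, ρ = 4518 kg/m³, cost = 17.30 $/kg
  sample Z: σ_y = 282.7 MPa, ρ = 1840 kg/m³, cost = 485.0 $/kg
  sample Q: σ_y = 54.40 MPa, ρ = 1272 kg/m³, cost = 14.00 $/kg
  sample A: M = 5.72 kN·m per $
  sample U: M = 3.60 kN·m per $
  sample Q: M = 3.05 kN·m per $
  sample R: M = 2.30 kN·m per $
  sample D: M = 1.92 kN·m per $
  sample Z: M = 0.317 kN·m per $
Sample A ranks first.

sample A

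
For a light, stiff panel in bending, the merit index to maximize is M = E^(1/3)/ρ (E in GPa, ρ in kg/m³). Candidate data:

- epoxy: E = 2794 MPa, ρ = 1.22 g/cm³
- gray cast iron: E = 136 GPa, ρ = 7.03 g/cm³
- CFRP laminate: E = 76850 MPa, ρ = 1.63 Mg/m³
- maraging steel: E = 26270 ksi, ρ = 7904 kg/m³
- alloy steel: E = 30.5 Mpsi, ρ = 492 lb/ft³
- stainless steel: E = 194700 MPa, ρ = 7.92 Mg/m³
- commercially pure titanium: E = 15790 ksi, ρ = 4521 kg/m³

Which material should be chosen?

CFRP laminate

Normalizing units and computing the index:
  epoxy: E = 2.794 GPa, ρ = 1220 kg/m³
  gray cast iron: E = 136.0 GPa, ρ = 7030 kg/m³
  CFRP laminate: E = 76.85 GPa, ρ = 1630 kg/m³
  maraging steel: E = 181.1 GPa, ρ = 7904 kg/m³
  alloy steel: E = 210.3 GPa, ρ = 7881 kg/m³
  stainless steel: E = 194.7 GPa, ρ = 7920 kg/m³
  commercially pure titanium: E = 108.9 GPa, ρ = 4521 kg/m³
  CFRP laminate: M = 2.61×10⁻³
  epoxy: M = 1.15×10⁻³
  commercially pure titanium: M = 1.06×10⁻³
  alloy steel: M = 0.755×10⁻³
  stainless steel: M = 0.732×10⁻³
  gray cast iron: M = 0.732×10⁻³
  maraging steel: M = 0.716×10⁻³
The maximum is for CFRP laminate.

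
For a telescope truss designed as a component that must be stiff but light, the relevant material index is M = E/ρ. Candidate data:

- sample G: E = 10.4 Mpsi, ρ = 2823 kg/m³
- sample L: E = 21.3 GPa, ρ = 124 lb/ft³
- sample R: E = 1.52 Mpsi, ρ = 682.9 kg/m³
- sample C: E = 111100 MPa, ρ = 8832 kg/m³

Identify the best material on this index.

In SI units:
  sample G: E = 71.71 GPa, ρ = 2823 kg/m³
  sample L: E = 21.30 GPa, ρ = 1986 kg/m³
  sample R: E = 10.48 GPa, ρ = 682.9 kg/m³
  sample C: E = 111.1 GPa, ρ = 8832 kg/m³
  sample G: M = 25.4 MN·m/kg
  sample R: M = 15.3 MN·m/kg
  sample C: M = 12.6 MN·m/kg
  sample L: M = 10.7 MN·m/kg
Sample G has the largest M.

sample G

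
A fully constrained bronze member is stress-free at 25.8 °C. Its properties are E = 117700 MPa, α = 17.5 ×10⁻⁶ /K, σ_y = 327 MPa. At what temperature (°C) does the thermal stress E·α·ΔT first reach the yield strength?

185 °C

E = 117700 MPa = 117.7 GPa.
E·α·ΔT = 327.0 MPa ⇒ ΔT = 327.0 / (117.7×10³ × 17.5×10⁻⁶) = 158.8 K.
T = 25.8 + 158.8 = 184.6 °C.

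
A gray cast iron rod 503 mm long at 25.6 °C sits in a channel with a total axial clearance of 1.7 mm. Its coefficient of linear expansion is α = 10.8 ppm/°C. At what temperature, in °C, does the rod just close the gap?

α·L₀·ΔT = 1.7 mm ⇒ ΔT = 1.7 / (10.8×10⁻⁶ × 503.0) = 312.9 K.
T = 25.6 + 312.9 = 338.5 °C.

339 °C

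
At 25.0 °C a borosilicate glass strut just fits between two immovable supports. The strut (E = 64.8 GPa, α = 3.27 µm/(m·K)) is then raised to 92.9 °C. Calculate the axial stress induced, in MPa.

14.4 MPa

ΔT = 67.90 K. Constrained thermal stress σ = E·α·ΔT = 64.80×10³ MPa × 3.27×10⁻⁶ × 67.90 = 14.4 MPa (compressive).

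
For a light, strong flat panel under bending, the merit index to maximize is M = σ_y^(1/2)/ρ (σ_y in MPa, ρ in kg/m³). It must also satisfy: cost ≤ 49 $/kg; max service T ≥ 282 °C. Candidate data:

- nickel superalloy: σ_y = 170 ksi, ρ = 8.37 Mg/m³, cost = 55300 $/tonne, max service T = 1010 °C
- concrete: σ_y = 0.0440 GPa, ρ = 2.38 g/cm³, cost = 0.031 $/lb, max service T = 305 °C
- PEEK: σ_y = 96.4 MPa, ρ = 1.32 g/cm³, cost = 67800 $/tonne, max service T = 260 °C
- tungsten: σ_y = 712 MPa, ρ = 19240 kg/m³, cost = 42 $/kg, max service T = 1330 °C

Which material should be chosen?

Screen on constraints: cost ≤ 49 $/kg; max service T ≥ 282 °C. Survivors: concrete, tungsten.
After converting to SI:
  concrete: σ_y = 44.00 MPa, ρ = 2380 kg/m³
  tungsten: σ_y = 712.0 MPa, ρ = 19240 kg/m³
  concrete: M = 2.79×10⁻³
  tungsten: M = 1.39×10⁻³
Highest index: concrete.

concrete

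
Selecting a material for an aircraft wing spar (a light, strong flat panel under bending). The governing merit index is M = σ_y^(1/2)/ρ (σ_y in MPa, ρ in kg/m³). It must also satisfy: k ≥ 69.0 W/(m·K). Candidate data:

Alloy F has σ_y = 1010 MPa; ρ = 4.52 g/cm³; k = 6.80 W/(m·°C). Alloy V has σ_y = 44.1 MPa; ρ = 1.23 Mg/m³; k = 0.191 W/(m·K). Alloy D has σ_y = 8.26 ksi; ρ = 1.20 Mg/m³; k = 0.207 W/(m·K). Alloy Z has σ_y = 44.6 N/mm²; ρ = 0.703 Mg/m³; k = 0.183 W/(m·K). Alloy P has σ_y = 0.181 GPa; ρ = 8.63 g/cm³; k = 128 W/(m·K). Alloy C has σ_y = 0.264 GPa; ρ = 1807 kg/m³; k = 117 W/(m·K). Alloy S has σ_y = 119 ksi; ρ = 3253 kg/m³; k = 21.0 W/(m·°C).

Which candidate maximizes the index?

Screen on constraints: k ≥ 69.0 W/(m·K). Survivors: alloy P, alloy C.
Normalizing units and computing the index:
  alloy P: σ_y = 181.0 MPa, ρ = 8630 kg/m³
  alloy C: σ_y = 264.0 MPa, ρ = 1807 kg/m³
  alloy C: M = 8.99×10⁻³
  alloy P: M = 1.56×10⁻³
Alloy C has the largest M.

alloy C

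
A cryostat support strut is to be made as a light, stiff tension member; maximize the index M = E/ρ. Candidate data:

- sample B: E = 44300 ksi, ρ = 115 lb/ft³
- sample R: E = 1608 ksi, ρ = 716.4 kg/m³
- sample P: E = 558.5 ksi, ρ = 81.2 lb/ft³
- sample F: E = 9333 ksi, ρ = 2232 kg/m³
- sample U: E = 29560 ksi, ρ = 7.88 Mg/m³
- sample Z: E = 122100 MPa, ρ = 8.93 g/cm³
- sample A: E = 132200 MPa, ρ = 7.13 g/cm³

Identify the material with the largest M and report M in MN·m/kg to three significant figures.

sample B, M = 166 MN·m/kg

Normalizing units and computing the index:
  sample B: E = 305.4 GPa, ρ = 1842 kg/m³
  sample R: E = 11.09 GPa, ρ = 716.4 kg/m³
  sample P: E = 3.851 GPa, ρ = 1301 kg/m³
  sample F: E = 64.35 GPa, ρ = 2232 kg/m³
  sample U: E = 203.8 GPa, ρ = 7880 kg/m³
  sample Z: E = 122.1 GPa, ρ = 8930 kg/m³
  sample A: E = 132.2 GPa, ρ = 7130 kg/m³
  sample B: M = 166 MN·m/kg
  sample F: M = 28.8 MN·m/kg
  sample U: M = 25.9 MN·m/kg
  sample A: M = 18.5 MN·m/kg
  sample R: M = 15.5 MN·m/kg
  sample Z: M = 13.7 MN·m/kg
  sample P: M = 2.96 MN·m/kg
The maximum is for sample B.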